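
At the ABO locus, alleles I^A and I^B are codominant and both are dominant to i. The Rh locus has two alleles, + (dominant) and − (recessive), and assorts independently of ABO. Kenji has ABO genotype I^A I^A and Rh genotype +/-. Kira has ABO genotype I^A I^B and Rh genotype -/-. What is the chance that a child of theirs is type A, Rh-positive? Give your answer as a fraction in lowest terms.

1/4

ABO cross I^A I^A × I^A I^B → offspring phenotypes: 1/2 A, 1/2 AB.
Rh cross +/- × -/- → 1/2 Rh+, 1/2 Rh-.
Independent loci: P(type A, Rh-positive) = 1/2 × 1/2 = 1/4.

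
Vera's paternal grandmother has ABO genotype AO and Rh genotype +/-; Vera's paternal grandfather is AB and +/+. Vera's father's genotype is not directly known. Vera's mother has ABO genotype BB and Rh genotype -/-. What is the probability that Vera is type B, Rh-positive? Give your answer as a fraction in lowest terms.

3/8

Vera's father's ABO genotype from AO × AB: 1/4 AA, 1/4 AB, 1/4 AO, 1/4 BO.
Crossing each possibility with the mother BB and summing P(type B): 1/4·0 + 1/4·1/2 + 1/4·1/2 + 1/4·1 = 1/2.
Similarly for Rh via the father's Rh distribution: P(Rh+) = 3/4.
Independent loci: 1/2 × 3/4 = 3/8.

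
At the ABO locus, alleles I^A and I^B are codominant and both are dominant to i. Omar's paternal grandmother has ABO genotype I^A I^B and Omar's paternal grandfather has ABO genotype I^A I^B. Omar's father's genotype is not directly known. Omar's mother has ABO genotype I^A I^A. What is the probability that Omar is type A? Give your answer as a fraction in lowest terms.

1/2

Omar's father's ABO genotype from I^A I^B × I^A I^B: 1/4 I^A I^A, 1/2 I^A I^B, 1/4 I^B I^B.
Crossing each possibility with the mother I^A I^A and summing P(type A): 1/4·1 + 1/2·1/2 + 1/4·0 = 1/2.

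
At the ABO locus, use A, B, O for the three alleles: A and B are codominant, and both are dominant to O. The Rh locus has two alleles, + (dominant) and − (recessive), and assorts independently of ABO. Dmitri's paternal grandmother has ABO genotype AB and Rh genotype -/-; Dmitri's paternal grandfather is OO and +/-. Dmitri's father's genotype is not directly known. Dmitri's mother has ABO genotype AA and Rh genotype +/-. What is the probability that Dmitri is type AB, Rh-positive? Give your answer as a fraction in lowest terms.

5/32

Dmitri's father's ABO genotype from AB × OO: 1/2 AO, 1/2 BO.
Crossing each possibility with the mother AA and summing P(type AB): 1/2·0 + 1/2·1/2 = 1/4.
Similarly for Rh via the father's Rh distribution: P(Rh+) = 5/8.
Independent loci: 1/4 × 5/8 = 5/32.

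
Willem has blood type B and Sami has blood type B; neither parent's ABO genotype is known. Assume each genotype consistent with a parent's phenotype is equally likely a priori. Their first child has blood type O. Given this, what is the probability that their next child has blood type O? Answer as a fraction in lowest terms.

1/4

Possible genotypes: Willem ∈ {BB, BO}; Sami ∈ {BB, BO}.
Weight each parental genotype pair by prior × P(type-O child):
  BO × BO: posterior weight 1; P(next child type O) = 1/4.
Weighted sum = 1/4.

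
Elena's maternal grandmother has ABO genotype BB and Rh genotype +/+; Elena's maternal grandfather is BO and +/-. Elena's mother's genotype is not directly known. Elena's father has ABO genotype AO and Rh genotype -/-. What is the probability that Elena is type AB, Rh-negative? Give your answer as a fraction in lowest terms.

3/32

Elena's mother's ABO genotype from BB × BO: 1/2 BB, 1/2 BO.
Crossing each possibility with the father AO and summing P(type AB): 1/2·1/2 + 1/2·1/4 = 3/8.
Similarly for Rh via the mother's Rh distribution: P(Rh-) = 1/4.
Independent loci: 3/8 × 1/4 = 3/32.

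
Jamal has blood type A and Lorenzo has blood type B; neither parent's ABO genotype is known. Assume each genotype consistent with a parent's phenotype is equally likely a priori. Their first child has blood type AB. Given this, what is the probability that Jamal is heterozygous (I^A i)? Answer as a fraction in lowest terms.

1/3

Possible genotypes: Jamal ∈ {I^A I^A, I^A i}; Lorenzo ∈ {I^B I^B, I^B i}.
Weight each parental genotype pair by prior × P(type-AB child):
  I^A I^A × I^B I^B: posterior weight 4/9.
  I^A I^A × I^B i: posterior weight 2/9.
  I^A i × I^B I^B: posterior weight 2/9.
  I^A i × I^B i: posterior weight 1/9.
Sum the posterior weight over pairs where Jamal is I^A i: 1/3.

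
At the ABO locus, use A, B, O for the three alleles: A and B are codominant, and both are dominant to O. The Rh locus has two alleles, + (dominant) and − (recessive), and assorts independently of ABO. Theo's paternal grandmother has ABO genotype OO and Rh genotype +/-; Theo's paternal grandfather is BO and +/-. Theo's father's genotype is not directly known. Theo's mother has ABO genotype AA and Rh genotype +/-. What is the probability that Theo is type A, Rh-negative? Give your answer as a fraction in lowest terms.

3/16

Theo's father's ABO genotype from OO × BO: 1/2 BO, 1/2 OO.
Crossing each possibility with the mother AA and summing P(type A): 1/2·1/2 + 1/2·1 = 3/4.
Similarly for Rh via the father's Rh distribution: P(Rh-) = 1/4.
Independent loci: 3/4 × 1/4 = 3/16.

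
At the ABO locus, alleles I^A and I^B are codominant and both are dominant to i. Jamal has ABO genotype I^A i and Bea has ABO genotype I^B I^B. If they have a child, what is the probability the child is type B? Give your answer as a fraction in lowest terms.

1/2

ABO cross I^A i × I^B I^B → offspring phenotypes: 1/2 B, 1/2 AB.
So P(type B) = 1/2.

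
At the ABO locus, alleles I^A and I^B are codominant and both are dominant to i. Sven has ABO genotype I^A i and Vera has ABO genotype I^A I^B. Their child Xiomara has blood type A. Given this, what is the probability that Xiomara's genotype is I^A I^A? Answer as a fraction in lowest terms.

Cross I^A i × I^A I^B → 1/4 I^A I^A, 1/4 I^A I^B, 1/4 I^A i, 1/4 I^B i.
Type-A genotypes among offspring: I^A I^A (1/4), I^A i (1/4); total 1/2.
P(I^A I^A | type A) = (1/4) / (1/2) = 1/2.

1/2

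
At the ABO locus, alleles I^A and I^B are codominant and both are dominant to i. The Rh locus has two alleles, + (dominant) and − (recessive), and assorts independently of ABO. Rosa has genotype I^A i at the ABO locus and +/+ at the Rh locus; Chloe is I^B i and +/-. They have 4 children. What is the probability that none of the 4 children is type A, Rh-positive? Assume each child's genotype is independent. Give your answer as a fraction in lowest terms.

ABO cross I^A i × I^B i → 1/4 O, 1/4 A, 1/4 B, 1/4 AB.
Rh cross +/+ × +/- → 1 Rh+; so P(type A, Rh-positive) = 1/4 × 1 = 1/4 per child.
P(not type A, Rh-positive) = 3/4 for one child; (3/4)^4 = 81/256.

81/256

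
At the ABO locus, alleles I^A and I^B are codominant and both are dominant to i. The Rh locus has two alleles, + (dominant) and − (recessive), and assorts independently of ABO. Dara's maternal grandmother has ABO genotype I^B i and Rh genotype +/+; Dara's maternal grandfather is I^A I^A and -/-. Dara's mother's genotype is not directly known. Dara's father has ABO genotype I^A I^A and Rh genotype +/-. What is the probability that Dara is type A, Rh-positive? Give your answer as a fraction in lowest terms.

Dara's mother's ABO genotype from I^B i × I^A I^A: 1/2 I^A I^B, 1/2 I^A i.
Crossing each possibility with the father I^A I^A and summing P(type A): 1/2·1/2 + 1/2·1 = 3/4.
Similarly for Rh via the mother's Rh distribution: P(Rh+) = 3/4.
Independent loci: 3/4 × 3/4 = 9/16.

9/16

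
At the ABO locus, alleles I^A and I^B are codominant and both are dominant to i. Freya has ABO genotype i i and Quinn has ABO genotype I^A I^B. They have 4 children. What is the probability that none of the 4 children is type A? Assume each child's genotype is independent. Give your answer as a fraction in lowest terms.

ABO cross i i × I^A I^B → 1/2 A, 1/2 B.
So P(type A) = 1/2 per child.
P(not type A) = 1/2 for one child; (1/2)^4 = 1/16.

1/16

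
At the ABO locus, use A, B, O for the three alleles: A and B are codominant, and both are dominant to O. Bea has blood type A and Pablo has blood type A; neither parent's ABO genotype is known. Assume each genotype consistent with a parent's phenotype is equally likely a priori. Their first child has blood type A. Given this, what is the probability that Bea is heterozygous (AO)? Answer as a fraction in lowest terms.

Possible genotypes: Bea ∈ {AA, AO}; Pablo ∈ {AA, AO}.
Weight each parental genotype pair by prior × P(type-A child):
  AA × AA: posterior weight 4/15.
  AA × AO: posterior weight 4/15.
  AO × AA: posterior weight 4/15.
  AO × AO: posterior weight 1/5.
Sum the posterior weight over pairs where Bea is AO: 7/15.

7/15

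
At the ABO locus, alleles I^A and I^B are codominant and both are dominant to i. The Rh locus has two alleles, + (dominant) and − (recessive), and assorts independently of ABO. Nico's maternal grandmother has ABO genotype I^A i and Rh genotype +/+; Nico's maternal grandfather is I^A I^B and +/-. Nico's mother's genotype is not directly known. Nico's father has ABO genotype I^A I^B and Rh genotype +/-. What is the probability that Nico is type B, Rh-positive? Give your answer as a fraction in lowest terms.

Nico's mother's ABO genotype from I^A i × I^A I^B: 1/4 I^A I^A, 1/4 I^A I^B, 1/4 I^A i, 1/4 I^B i.
Crossing each possibility with the father I^A I^B and summing P(type B): 1/4·0 + 1/4·1/4 + 1/4·1/4 + 1/4·1/2 = 1/4.
Similarly for Rh via the mother's Rh distribution: P(Rh+) = 7/8.
Independent loci: 1/4 × 7/8 = 7/32.

7/32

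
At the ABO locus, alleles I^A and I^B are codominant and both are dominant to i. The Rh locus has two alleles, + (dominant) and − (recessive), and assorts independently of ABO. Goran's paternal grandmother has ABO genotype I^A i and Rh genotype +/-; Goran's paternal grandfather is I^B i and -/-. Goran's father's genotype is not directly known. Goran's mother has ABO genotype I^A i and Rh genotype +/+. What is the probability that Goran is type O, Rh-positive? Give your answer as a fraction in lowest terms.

1/4

Goran's father's ABO genotype from I^A i × I^B i: 1/4 I^A I^B, 1/4 I^A i, 1/4 I^B i, 1/4 i i.
Crossing each possibility with the mother I^A i and summing P(type O): 1/4·0 + 1/4·1/4 + 1/4·1/4 + 1/4·1/2 = 1/4.
Similarly for Rh via the father's Rh distribution: P(Rh+) = 1.
Independent loci: 1/4 × 1 = 1/4.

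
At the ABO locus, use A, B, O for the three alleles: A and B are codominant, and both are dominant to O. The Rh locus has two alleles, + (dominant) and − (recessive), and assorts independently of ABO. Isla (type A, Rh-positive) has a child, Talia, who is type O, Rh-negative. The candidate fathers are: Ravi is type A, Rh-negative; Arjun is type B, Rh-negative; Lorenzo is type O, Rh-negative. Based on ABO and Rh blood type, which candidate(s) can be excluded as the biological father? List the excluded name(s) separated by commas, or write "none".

none

A candidate is excluded only if no genotype consistent with his phenotype could produce a type O, Rh-negative child with a type A, Rh-positive mother.
Every candidate has at least one consistent genotype combination, so none can be excluded.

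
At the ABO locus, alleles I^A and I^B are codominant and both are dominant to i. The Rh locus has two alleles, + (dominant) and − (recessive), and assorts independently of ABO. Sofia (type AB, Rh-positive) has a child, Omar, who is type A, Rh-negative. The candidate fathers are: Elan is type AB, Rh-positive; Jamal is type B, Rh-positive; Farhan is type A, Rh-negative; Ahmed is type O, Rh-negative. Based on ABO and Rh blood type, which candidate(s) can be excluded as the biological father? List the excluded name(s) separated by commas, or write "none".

A candidate is excluded only if no genotype consistent with his phenotype could produce a type A, Rh-negative child with a type AB, Rh-positive mother.
Every candidate has at least one consistent genotype combination, so none can be excluded.

none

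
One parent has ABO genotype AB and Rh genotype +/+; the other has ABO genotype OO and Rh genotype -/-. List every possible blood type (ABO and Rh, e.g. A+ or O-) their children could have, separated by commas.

Gametes from AB × OO give offspring ABO genotypes AO, BO, i.e. phenotypes A, B.
Rh cross +/+ × -/- → phenotypes Rh+.
Combining independently: A+, B+.

A+, B+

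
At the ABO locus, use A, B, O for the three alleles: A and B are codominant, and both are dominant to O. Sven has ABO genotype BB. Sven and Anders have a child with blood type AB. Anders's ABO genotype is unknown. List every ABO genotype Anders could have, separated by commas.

For each candidate genotype of Anders, check whether crossing it with BB can produce every observed child phenotype.
  AA → possible child types {AB} ✓
  AB → possible child types {B, AB} ✓
  AO → possible child types {B, AB} ✓
  BB → possible child types {B} ✗
  BO → possible child types {B} ✗
  OO → possible child types {B} ✗

AA, AB, AO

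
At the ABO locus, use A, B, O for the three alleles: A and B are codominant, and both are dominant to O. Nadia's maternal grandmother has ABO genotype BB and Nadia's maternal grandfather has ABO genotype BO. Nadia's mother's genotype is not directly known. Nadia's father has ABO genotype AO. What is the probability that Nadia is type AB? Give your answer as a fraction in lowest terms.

3/8

Nadia's mother's ABO genotype from BB × BO: 1/2 BB, 1/2 BO.
Crossing each possibility with the father AO and summing P(type AB): 1/2·1/2 + 1/2·1/4 = 3/8.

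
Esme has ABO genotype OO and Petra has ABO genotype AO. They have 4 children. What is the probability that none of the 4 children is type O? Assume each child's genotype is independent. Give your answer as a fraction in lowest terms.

ABO cross OO × AO → 1/2 O, 1/2 A.
So P(type O) = 1/2 per child.
P(not type O) = 1/2 for one child; (1/2)^4 = 1/16.

1/16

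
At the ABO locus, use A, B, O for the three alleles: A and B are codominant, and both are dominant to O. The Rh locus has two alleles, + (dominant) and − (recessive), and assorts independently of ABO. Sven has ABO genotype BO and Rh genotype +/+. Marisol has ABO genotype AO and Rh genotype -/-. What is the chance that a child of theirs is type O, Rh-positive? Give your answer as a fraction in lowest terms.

1/4

ABO cross BO × AO → offspring phenotypes: 1/4 O, 1/4 A, 1/4 B, 1/4 AB.
Rh cross +/+ × -/- → 1 Rh+.
Independent loci: P(type O, Rh-positive) = 1/4 × 1 = 1/4.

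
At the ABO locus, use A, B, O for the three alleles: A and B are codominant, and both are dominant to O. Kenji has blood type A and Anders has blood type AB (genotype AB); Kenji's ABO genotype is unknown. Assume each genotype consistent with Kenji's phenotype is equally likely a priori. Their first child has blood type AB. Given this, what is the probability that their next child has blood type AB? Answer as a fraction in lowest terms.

Possible genotypes: Kenji ∈ {AA, AO}; Anders ∈ {AB}.
Weight each parental genotype pair by prior × P(type-AB child):
  AA × AB: posterior weight 2/3; P(next child type AB) = 1/2.
  AO × AB: posterior weight 1/3; P(next child type AB) = 1/4.
Weighted sum = 5/12.

5/12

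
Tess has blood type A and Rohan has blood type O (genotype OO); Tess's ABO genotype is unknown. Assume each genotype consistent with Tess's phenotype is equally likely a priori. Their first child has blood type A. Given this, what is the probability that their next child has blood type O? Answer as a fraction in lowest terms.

Possible genotypes: Tess ∈ {AA, AO}; Rohan ∈ {OO}.
Weight each parental genotype pair by prior × P(type-A child):
  AA × OO: posterior weight 2/3; P(next child type O) = 0.
  AO × OO: posterior weight 1/3; P(next child type O) = 1/2.
Weighted sum = 1/6.

1/6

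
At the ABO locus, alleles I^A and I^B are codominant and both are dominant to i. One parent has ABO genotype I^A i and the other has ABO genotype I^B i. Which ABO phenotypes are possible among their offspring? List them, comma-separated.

O, A, B, AB

Gametes from I^A i × I^B i give offspring ABO genotypes I^A I^B, I^A i, I^B i, i i, i.e. phenotypes O, A, B, AB.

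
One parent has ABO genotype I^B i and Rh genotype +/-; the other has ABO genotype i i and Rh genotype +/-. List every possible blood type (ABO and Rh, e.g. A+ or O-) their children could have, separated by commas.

Gametes from I^B i × i i give offspring ABO genotypes I^B i, i i, i.e. phenotypes O, B.
Rh cross +/- × +/- → phenotypes Rh+, Rh-.
Combining independently: O+, O-, B+, B-.

O+, O-, B+, B-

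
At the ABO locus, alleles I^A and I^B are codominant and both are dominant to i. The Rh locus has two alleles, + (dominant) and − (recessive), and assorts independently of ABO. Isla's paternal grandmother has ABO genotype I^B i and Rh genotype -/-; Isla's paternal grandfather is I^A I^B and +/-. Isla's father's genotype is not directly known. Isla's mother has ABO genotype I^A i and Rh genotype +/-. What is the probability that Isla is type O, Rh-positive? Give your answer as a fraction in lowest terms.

Isla's father's ABO genotype from I^B i × I^A I^B: 1/4 I^A I^B, 1/4 I^A i, 1/4 I^B I^B, 1/4 I^B i.
Crossing each possibility with the mother I^A i and summing P(type O): 1/4·0 + 1/4·1/4 + 1/4·0 + 1/4·1/4 = 1/8.
Similarly for Rh via the father's Rh distribution: P(Rh+) = 5/8.
Independent loci: 1/8 × 5/8 = 5/64.

5/64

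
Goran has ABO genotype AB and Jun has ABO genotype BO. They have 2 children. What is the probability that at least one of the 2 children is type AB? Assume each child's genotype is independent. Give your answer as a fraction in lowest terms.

7/16

ABO cross AB × BO → 1/4 A, 1/2 B, 1/4 AB.
So P(type AB) = 1/4 per child.
P(none) = (3/4)^2 = 9/16; P(at least one) = 1 − 9/16 = 7/16.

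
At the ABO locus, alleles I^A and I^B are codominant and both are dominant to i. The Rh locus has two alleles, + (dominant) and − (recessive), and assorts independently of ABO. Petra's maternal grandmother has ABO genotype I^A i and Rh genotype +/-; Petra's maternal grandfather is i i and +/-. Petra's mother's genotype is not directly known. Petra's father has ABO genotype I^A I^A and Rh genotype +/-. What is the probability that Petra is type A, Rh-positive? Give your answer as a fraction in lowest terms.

3/4

Petra's mother's ABO genotype from I^A i × i i: 1/2 I^A i, 1/2 i i.
Crossing each possibility with the father I^A I^A and summing P(type A): 1/2·1 + 1/2·1 = 1.
Similarly for Rh via the mother's Rh distribution: P(Rh+) = 3/4.
Independent loci: 1 × 3/4 = 3/4.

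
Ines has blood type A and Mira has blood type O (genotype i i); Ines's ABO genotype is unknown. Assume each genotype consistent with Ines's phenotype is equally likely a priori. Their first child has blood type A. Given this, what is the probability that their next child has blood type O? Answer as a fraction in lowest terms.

1/6

Possible genotypes: Ines ∈ {I^A I^A, I^A i}; Mira ∈ {i i}.
Weight each parental genotype pair by prior × P(type-A child):
  I^A I^A × i i: posterior weight 2/3; P(next child type O) = 0.
  I^A i × i i: posterior weight 1/3; P(next child type O) = 1/2.
Weighted sum = 1/6.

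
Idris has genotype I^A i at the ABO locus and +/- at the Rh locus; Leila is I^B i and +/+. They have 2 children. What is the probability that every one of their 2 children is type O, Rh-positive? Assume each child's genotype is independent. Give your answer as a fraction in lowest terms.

1/16

ABO cross I^A i × I^B i → 1/4 O, 1/4 A, 1/4 B, 1/4 AB.
Rh cross +/- × +/+ → 1 Rh+; so P(type O, Rh-positive) = 1/4 × 1 = 1/4 per child.
All 2 independent: (1/4)^2 = 1/16.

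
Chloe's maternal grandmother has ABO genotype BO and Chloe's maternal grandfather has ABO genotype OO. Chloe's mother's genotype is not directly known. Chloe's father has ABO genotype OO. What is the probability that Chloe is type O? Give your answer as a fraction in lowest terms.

3/4

Chloe's mother's ABO genotype from BO × OO: 1/2 BO, 1/2 OO.
Crossing each possibility with the father OO and summing P(type O): 1/2·1/2 + 1/2·1 = 3/4.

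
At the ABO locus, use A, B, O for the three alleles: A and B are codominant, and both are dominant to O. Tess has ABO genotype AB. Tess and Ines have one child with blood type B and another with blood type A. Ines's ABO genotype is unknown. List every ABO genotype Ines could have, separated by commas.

AB, AO, BO, OO

For each candidate genotype of Ines, check whether crossing it with AB can produce every observed child phenotype.
  AA → possible child types {A, AB} ✗
  AB → possible child types {A, B, AB} ✓
  AO → possible child types {A, B, AB} ✓
  BB → possible child types {B, AB} ✗
  BO → possible child types {A, B, AB} ✓
  OO → possible child types {A, B} ✓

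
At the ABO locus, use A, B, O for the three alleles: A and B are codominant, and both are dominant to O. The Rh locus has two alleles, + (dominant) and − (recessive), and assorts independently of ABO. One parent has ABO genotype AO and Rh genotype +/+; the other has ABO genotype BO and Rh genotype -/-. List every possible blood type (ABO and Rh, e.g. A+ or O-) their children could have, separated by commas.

O+, A+, B+, AB+

Gametes from AO × BO give offspring ABO genotypes AB, AO, BO, OO, i.e. phenotypes O, A, B, AB.
Rh cross +/+ × -/- → phenotypes Rh+.
Combining independently: O+, A+, B+, AB+.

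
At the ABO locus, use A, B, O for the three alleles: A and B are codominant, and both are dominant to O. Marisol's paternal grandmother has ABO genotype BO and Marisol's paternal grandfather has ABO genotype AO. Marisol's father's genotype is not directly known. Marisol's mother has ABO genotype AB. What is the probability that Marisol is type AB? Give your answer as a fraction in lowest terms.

Marisol's father's ABO genotype from BO × AO: 1/4 AB, 1/4 AO, 1/4 BO, 1/4 OO.
Crossing each possibility with the mother AB and summing P(type AB): 1/4·1/2 + 1/4·1/4 + 1/4·1/4 + 1/4·0 = 1/4.

1/4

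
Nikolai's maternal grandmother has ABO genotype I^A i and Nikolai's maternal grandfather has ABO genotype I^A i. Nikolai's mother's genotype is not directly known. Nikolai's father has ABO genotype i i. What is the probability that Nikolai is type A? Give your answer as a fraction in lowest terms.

Nikolai's mother's ABO genotype from I^A i × I^A i: 1/4 I^A I^A, 1/2 I^A i, 1/4 i i.
Crossing each possibility with the father i i and summing P(type A): 1/4·1 + 1/2·1/2 + 1/4·0 = 1/2.

1/2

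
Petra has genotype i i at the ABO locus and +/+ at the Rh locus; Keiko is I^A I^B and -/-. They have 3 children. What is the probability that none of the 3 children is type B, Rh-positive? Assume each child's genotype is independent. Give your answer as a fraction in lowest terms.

1/8

ABO cross i i × I^A I^B → 1/2 A, 1/2 B.
Rh cross +/+ × -/- → 1 Rh+; so P(type B, Rh-positive) = 1/2 × 1 = 1/2 per child.
P(not type B, Rh-positive) = 1/2 for one child; (1/2)^3 = 1/8.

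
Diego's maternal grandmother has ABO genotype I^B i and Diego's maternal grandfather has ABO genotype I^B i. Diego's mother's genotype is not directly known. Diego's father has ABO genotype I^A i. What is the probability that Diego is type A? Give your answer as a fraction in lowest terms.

1/4

Diego's mother's ABO genotype from I^B i × I^B i: 1/4 I^B I^B, 1/2 I^B i, 1/4 i i.
Crossing each possibility with the father I^A i and summing P(type A): 1/4·0 + 1/2·1/4 + 1/4·1/2 = 1/4.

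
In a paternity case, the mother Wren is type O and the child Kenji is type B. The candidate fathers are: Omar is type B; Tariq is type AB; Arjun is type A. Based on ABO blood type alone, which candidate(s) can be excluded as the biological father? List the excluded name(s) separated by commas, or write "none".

A candidate is excluded only if no genotype consistent with his phenotype could produce a type B child with a type O mother.
Arjun (type A): no genotype consistent with that phenotype can produce a type-B child with a type-O mother.

Arjun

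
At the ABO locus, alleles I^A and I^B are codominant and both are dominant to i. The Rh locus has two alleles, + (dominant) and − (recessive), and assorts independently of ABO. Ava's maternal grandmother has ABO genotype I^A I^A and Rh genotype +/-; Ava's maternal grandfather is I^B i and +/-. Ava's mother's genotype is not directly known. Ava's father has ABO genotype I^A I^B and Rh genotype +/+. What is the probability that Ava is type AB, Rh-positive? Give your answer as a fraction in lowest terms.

3/8

Ava's mother's ABO genotype from I^A I^A × I^B i: 1/2 I^A I^B, 1/2 I^A i.
Crossing each possibility with the father I^A I^B and summing P(type AB): 1/2·1/2 + 1/2·1/4 = 3/8.
Similarly for Rh via the mother's Rh distribution: P(Rh+) = 1.
Independent loci: 3/8 × 1 = 3/8.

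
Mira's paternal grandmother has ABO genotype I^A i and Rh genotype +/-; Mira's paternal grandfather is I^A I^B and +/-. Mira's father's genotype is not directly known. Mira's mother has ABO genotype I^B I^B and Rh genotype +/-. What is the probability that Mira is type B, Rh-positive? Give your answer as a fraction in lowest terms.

Mira's father's ABO genotype from I^A i × I^A I^B: 1/4 I^A I^A, 1/4 I^A I^B, 1/4 I^A i, 1/4 I^B i.
Crossing each possibility with the mother I^B I^B and summing P(type B): 1/4·0 + 1/4·1/2 + 1/4·1/2 + 1/4·1 = 1/2.
Similarly for Rh via the father's Rh distribution: P(Rh+) = 3/4.
Independent loci: 1/2 × 3/4 = 3/8.

3/8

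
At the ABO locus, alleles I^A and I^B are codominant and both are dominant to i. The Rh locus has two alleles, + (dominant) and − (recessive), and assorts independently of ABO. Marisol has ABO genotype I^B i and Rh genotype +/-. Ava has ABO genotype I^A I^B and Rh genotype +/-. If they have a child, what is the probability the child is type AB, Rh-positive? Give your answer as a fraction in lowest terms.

3/16

ABO cross I^B i × I^A I^B → offspring phenotypes: 1/4 A, 1/2 B, 1/4 AB.
Rh cross +/- × +/- → 3/4 Rh+, 1/4 Rh-.
Independent loci: P(type AB, Rh-positive) = 1/4 × 3/4 = 3/16.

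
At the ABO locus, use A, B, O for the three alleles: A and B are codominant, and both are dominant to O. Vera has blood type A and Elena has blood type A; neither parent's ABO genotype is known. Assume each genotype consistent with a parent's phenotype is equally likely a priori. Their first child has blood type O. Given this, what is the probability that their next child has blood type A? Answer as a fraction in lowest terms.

Possible genotypes: Vera ∈ {AA, AO}; Elena ∈ {AA, AO}.
Weight each parental genotype pair by prior × P(type-O child):
  AO × AO: posterior weight 1; P(next child type A) = 3/4.
Weighted sum = 3/4.

3/4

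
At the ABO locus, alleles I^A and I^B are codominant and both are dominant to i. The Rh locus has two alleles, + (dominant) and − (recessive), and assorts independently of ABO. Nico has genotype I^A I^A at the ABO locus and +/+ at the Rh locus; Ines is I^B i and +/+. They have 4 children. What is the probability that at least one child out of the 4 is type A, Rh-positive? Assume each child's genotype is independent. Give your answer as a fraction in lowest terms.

ABO cross I^A I^A × I^B i → 1/2 A, 1/2 AB.
Rh cross +/+ × +/+ → 1 Rh+; so P(type A, Rh-positive) = 1/2 × 1 = 1/2 per child.
P(none) = (1/2)^4 = 1/16; P(at least one) = 1 − 1/16 = 15/16.

15/16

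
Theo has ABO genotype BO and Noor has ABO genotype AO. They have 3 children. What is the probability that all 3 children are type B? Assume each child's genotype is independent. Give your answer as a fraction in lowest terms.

1/64

ABO cross BO × AO → 1/4 O, 1/4 A, 1/4 B, 1/4 AB.
So P(type B) = 1/4 per child.
All 3 independent: (1/4)^3 = 1/64.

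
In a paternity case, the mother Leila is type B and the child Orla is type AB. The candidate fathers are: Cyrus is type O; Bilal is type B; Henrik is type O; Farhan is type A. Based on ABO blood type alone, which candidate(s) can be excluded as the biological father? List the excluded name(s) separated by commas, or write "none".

A candidate is excluded only if no genotype consistent with his phenotype could produce a type AB child with a type B mother.
Cyrus (type O): no genotype consistent with that phenotype can produce a type-AB child with a type-B mother.
Bilal (type B): no genotype consistent with that phenotype can produce a type-AB child with a type-B mother.
Henrik (type O): no genotype consistent with that phenotype can produce a type-AB child with a type-B mother.

Cyrus, Bilal, Henrik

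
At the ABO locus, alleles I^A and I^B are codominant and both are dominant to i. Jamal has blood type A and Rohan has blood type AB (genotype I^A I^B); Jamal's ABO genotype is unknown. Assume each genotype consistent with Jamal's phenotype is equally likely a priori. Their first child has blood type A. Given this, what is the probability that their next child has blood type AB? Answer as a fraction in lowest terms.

3/8

Possible genotypes: Jamal ∈ {I^A I^A, I^A i}; Rohan ∈ {I^A I^B}.
Weight each parental genotype pair by prior × P(type-A child):
  I^A I^A × I^A I^B: posterior weight 1/2; P(next child type AB) = 1/2.
  I^A i × I^A I^B: posterior weight 1/2; P(next child type AB) = 1/4.
Weighted sum = 3/8.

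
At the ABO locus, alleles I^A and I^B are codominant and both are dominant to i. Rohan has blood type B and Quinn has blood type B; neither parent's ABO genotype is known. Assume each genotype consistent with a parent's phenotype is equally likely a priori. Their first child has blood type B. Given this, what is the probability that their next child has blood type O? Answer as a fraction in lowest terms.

Possible genotypes: Rohan ∈ {I^B I^B, I^B i}; Quinn ∈ {I^B I^B, I^B i}.
Weight each parental genotype pair by prior × P(type-B child):
  I^B I^B × I^B I^B: posterior weight 4/15; P(next child type O) = 0.
  I^B I^B × I^B i: posterior weight 4/15; P(next child type O) = 0.
  I^B i × I^B I^B: posterior weight 4/15; P(next child type O) = 0.
  I^B i × I^B i: posterior weight 1/5; P(next child type O) = 1/4.
Weighted sum = 1/20.

1/20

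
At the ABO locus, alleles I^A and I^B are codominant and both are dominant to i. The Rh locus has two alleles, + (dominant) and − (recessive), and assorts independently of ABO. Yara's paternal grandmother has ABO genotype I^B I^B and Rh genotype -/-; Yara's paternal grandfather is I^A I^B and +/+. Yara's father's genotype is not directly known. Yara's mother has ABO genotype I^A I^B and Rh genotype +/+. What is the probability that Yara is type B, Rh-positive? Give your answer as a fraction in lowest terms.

Yara's father's ABO genotype from I^B I^B × I^A I^B: 1/2 I^A I^B, 1/2 I^B I^B.
Crossing each possibility with the mother I^A I^B and summing P(type B): 1/2·1/4 + 1/2·1/2 = 3/8.
Similarly for Rh via the father's Rh distribution: P(Rh+) = 1.
Independent loci: 3/8 × 1 = 3/8.

3/8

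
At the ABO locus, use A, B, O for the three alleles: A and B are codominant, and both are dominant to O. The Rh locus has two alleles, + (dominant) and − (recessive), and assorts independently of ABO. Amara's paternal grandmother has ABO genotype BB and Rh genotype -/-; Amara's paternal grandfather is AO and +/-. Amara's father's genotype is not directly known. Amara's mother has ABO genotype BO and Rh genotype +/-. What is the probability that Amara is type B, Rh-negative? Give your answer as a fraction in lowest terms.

15/64

Amara's father's ABO genotype from BB × AO: 1/2 AB, 1/2 BO.
Crossing each possibility with the mother BO and summing P(type B): 1/2·1/2 + 1/2·3/4 = 5/8.
Similarly for Rh via the father's Rh distribution: P(Rh-) = 3/8.
Independent loci: 5/8 × 3/8 = 15/64.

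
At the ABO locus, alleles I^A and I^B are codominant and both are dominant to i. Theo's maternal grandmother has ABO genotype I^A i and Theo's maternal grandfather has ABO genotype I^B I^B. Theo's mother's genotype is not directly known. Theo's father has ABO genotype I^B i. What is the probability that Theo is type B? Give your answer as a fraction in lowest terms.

Theo's mother's ABO genotype from I^A i × I^B I^B: 1/2 I^A I^B, 1/2 I^B i.
Crossing each possibility with the father I^B i and summing P(type B): 1/2·1/2 + 1/2·3/4 = 5/8.

5/8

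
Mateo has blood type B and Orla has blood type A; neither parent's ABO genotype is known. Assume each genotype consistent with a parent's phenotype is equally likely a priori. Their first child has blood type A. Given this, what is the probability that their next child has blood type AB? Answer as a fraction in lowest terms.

Possible genotypes: Mateo ∈ {BB, BO}; Orla ∈ {AA, AO}.
Weight each parental genotype pair by prior × P(type-A child):
  BO × AA: posterior weight 2/3; P(next child type AB) = 1/2.
  BO × AO: posterior weight 1/3; P(next child type AB) = 1/4.
Weighted sum = 5/12.

5/12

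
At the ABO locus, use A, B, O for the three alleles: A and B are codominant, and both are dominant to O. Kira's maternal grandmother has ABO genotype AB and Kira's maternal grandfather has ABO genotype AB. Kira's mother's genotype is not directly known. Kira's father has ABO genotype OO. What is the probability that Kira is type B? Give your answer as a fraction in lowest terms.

Kira's mother's ABO genotype from AB × AB: 1/4 AA, 1/2 AB, 1/4 BB.
Crossing each possibility with the father OO and summing P(type B): 1/4·0 + 1/2·1/2 + 1/4·1 = 1/2.

1/2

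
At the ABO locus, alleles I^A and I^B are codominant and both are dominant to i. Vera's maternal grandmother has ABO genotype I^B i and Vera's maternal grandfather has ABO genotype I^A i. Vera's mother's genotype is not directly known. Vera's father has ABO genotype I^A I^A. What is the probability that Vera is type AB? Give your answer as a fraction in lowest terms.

1/4

Vera's mother's ABO genotype from I^B i × I^A i: 1/4 I^A I^B, 1/4 I^A i, 1/4 I^B i, 1/4 i i.
Crossing each possibility with the father I^A I^A and summing P(type AB): 1/4·1/2 + 1/4·0 + 1/4·1/2 + 1/4·0 = 1/4.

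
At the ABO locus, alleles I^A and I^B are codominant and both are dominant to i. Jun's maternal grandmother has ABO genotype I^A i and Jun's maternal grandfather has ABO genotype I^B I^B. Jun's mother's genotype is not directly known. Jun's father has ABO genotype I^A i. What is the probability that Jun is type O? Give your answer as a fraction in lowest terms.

1/8

Jun's mother's ABO genotype from I^A i × I^B I^B: 1/2 I^A I^B, 1/2 I^B i.
Crossing each possibility with the father I^A i and summing P(type O): 1/2·0 + 1/2·1/4 = 1/8.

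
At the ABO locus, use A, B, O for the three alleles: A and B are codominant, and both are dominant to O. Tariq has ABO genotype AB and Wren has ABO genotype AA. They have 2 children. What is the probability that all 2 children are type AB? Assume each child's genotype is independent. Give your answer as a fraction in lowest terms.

1/4

ABO cross AB × AA → 1/2 A, 1/2 AB.
So P(type AB) = 1/2 per child.
All 2 independent: (1/2)^2 = 1/4.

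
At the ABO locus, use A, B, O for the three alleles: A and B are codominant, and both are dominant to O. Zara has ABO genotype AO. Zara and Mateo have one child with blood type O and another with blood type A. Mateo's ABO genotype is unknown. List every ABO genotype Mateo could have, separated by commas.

AO, BO, OO

For each candidate genotype of Mateo, check whether crossing it with AO can produce every observed child phenotype.
  AA → possible child types {A} ✗
  AB → possible child types {A, B, AB} ✗
  AO → possible child types {O, A} ✓
  BB → possible child types {B, AB} ✗
  BO → possible child types {O, A, B, AB} ✓
  OO → possible child types {O, A} ✓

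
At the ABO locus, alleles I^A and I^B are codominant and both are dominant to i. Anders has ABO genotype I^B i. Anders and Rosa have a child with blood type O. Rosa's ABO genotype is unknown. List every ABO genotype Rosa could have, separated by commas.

I^A i, I^B i, i i

For each candidate genotype of Rosa, check whether crossing it with I^B i can produce every observed child phenotype.
  I^A I^A → possible child types {A, AB} ✗
  I^A I^B → possible child types {A, B, AB} ✗
  I^A i → possible child types {O, A, B, AB} ✓
  I^B I^B → possible child types {B} ✗
  I^B i → possible child types {O, B} ✓
  i i → possible child types {O, B} ✓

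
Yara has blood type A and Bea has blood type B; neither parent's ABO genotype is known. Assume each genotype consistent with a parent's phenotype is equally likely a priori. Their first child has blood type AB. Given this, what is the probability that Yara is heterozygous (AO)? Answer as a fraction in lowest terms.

1/3

Possible genotypes: Yara ∈ {AA, AO}; Bea ∈ {BB, BO}.
Weight each parental genotype pair by prior × P(type-AB child):
  AA × BB: posterior weight 4/9.
  AA × BO: posterior weight 2/9.
  AO × BB: posterior weight 2/9.
  AO × BO: posterior weight 1/9.
Sum the posterior weight over pairs where Yara is AO: 1/3.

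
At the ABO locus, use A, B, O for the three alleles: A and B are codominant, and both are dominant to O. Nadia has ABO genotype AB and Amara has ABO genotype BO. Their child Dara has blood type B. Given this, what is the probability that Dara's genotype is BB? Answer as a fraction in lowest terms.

1/2

Cross AB × BO → 1/4 AB, 1/4 AO, 1/4 BB, 1/4 BO.
Type-B genotypes among offspring: BB (1/4), BO (1/4); total 1/2.
P(BB | type B) = (1/4) / (1/2) = 1/2.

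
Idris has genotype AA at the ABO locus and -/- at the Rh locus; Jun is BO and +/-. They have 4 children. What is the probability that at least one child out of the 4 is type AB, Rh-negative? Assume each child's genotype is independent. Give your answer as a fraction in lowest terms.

175/256

ABO cross AA × BO → 1/2 A, 1/2 AB.
Rh cross -/- × +/- → 1/2 Rh+, 1/2 Rh-; so P(type AB, Rh-negative) = 1/2 × 1/2 = 1/4 per child.
P(none) = (3/4)^4 = 81/256; P(at least one) = 1 − 81/256 = 175/256.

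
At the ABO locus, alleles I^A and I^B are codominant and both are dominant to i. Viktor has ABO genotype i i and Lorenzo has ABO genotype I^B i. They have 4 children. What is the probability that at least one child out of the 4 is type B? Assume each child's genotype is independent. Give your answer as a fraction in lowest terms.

ABO cross i i × I^B i → 1/2 O, 1/2 B.
So P(type B) = 1/2 per child.
P(none) = (1/2)^4 = 1/16; P(at least one) = 1 − 1/16 = 15/16.

15/16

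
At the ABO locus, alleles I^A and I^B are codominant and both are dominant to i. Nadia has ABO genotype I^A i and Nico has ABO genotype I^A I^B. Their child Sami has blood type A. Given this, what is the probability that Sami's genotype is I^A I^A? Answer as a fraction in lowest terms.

1/2

Cross I^A i × I^A I^B → 1/4 I^A I^A, 1/4 I^A I^B, 1/4 I^A i, 1/4 I^B i.
Type-A genotypes among offspring: I^A I^A (1/4), I^A i (1/4); total 1/2.
P(I^A I^A | type A) = (1/4) / (1/2) = 1/2.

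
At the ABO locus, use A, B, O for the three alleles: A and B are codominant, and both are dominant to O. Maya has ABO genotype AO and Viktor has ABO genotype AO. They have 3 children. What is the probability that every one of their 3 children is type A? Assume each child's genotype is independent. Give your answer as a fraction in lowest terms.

ABO cross AO × AO → 1/4 O, 3/4 A.
So P(type A) = 3/4 per child.
All 3 independent: (3/4)^3 = 27/64.

27/64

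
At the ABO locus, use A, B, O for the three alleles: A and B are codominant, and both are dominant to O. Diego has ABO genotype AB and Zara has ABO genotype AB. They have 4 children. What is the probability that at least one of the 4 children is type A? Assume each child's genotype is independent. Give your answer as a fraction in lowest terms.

ABO cross AB × AB → 1/4 A, 1/4 B, 1/2 AB.
So P(type A) = 1/4 per child.
P(none) = (3/4)^4 = 81/256; P(at least one) = 1 − 81/256 = 175/256.

175/256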